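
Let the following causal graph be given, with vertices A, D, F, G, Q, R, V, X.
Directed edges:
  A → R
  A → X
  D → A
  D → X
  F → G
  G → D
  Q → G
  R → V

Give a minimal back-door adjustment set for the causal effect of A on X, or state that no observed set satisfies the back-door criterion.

A→X: minimal back-door set {D}.

desc(A)\{A}={R,V,X}; candidates ⊆ {D,F,G,Q}.
size 0: {}; under {} A still reaches {D,F,G,Q,X} ∋ X.
{D}: A⊥X given {D} in G with A→· removed — back-door holds.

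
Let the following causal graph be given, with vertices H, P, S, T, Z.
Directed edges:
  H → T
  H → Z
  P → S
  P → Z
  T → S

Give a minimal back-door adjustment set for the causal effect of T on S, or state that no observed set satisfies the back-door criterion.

T→S: minimal back-door set ∅.

desc(T)\{T}={S}; candidates ⊆ {H,P,Z}.
∅: T⊥S given ∅ in G with T→· removed — back-door holds.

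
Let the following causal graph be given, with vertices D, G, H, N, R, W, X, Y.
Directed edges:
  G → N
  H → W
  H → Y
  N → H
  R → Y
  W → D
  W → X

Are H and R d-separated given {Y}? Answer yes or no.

Bayes-Ball from H | {Y} reaches {D,G,N,R,W,X}.
R ∈ reach(H|{Y}) ⇒ H ⊥̸ R | {Y}.

No — H and R are d-connected given {Y}.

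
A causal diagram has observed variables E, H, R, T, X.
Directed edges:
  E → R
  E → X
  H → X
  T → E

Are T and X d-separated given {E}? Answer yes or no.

Bayes-Ball from T | {E} reaches ∅.
X ∉ reach(T|{E}) ⇒ T ⊥ X | {E}.

Yes — T ⊥ X | {E}.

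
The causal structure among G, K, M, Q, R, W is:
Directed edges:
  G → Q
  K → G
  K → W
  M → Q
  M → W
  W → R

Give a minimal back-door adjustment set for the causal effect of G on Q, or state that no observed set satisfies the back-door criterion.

desc(G)\{G}={Q}; candidates ⊆ {K,M,R,W}.
∅: G⊥Q given ∅ in G with G→· removed — back-door holds.

G→Q: minimal back-door set ∅.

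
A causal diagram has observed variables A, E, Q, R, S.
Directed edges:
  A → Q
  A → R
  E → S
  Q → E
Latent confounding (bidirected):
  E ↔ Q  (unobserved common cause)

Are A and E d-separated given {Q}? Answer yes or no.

No — A and E are d-connected given {Q}.

Bayes-Ball from A | {Q} reaches {E,R,S}.
E ∈ reach(A|{Q}) ⇒ A ⊥̸ E | {Q}.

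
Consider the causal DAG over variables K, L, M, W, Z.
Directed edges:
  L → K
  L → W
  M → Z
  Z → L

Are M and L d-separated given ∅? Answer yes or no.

No — M and L are d-connected given ∅.

Bayes-Ball from M | ∅ reaches {K,L,W,Z}.
L ∈ reach(M|∅) ⇒ M ⊥̸ L | ∅.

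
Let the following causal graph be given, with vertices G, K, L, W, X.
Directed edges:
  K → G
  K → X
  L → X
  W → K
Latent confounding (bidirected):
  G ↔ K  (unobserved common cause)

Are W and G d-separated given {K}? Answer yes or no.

Bayes-Ball from W | {K} reaches {G}.
G ∈ reach(W|{K}) ⇒ W ⊥̸ G | {K}.

No — W and G are d-connected given {K}.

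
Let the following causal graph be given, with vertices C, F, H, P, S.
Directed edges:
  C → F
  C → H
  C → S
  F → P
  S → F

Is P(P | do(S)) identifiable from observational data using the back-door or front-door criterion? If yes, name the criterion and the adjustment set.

desc(S)\{S}={F,P}; candidates ⊆ {C,H}.
size 0: {}; under {} S still reaches {C,F,H,P} ∋ P.
{C}: S⊥P given {C} in G with S→· removed — back-door holds.
P(P|do(S)) = Σ_{C} P(P|S,C)·P(C).

P(P|do(S)): backdoor, adjust for {C}.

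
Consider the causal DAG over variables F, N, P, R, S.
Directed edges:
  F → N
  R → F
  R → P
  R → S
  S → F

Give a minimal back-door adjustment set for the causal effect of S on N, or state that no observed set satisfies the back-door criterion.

desc(S)\{S}={F,N}; candidates ⊆ {P,R}.
size 0: {}; under {} S still reaches {F,N,P,R} ∋ N.
{R}: S⊥N given {R} in G with S→· removed — back-door holds.

S→N: minimal back-door set {R}.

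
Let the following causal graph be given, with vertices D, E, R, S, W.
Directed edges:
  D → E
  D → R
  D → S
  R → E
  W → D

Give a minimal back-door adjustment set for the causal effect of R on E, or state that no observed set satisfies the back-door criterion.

R→E: minimal back-door set {D}.

desc(R)\{R}={E}; candidates ⊆ {D,S,W}.
size 0: {}; under {} R still reaches {D,E,S,W} ∋ E.
{D}: R⊥E given {D} in G with R→· removed — back-door holds.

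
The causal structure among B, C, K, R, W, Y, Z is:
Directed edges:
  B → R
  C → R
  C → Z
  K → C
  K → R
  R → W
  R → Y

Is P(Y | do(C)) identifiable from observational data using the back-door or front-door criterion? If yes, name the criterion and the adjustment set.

P(Y|do(C)): backdoor, adjust for {K}.

desc(C)\{C}={R,W,Y,Z}; candidates ⊆ {B,K}.
size 0: {}; under {} C still reaches {K,R,W,Y} ∋ Y.
{K}: C⊥Y given {K} in G with C→· removed — back-door holds.
P(Y|do(C)) = Σ_{K} P(Y|C,K)·P(K).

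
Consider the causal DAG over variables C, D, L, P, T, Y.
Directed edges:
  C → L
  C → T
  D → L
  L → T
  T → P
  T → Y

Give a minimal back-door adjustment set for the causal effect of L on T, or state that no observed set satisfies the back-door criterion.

desc(L)\{L}={P,T,Y}; candidates ⊆ {C,D}.
size 0: {}; under {} L still reaches {C,D,P,T,Y} ∋ T.
{C}: L⊥T given {C} in G with L→· removed — back-door holds.

L→T: minimal back-door set {C}.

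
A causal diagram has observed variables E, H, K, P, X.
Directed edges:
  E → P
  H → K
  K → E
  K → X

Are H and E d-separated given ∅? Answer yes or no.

No — H and E are d-connected given ∅.

Bayes-Ball from H | ∅ reaches {E,K,P,X}.
E ∈ reach(H|∅) ⇒ H ⊥̸ E | ∅.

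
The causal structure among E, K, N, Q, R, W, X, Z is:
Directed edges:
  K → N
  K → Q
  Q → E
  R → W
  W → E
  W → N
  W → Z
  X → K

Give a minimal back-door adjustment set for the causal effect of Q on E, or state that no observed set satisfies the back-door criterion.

desc(Q)\{Q}={E}; candidates ⊆ {K,N,R,W,X,Z}.
∅: Q⊥E given ∅ in G with Q→· removed — back-door holds.

Q→E: minimal back-door set ∅.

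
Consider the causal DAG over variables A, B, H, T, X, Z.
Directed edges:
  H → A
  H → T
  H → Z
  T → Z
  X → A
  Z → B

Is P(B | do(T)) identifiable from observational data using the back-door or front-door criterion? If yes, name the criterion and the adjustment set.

desc(T)\{T}={B,Z}; candidates ⊆ {A,H,X}.
size 0: {}; under {} T still reaches {A,B,H,Z} ∋ B.
{H}: T⊥B given {H} in G with T→· removed — back-door holds.
P(B|do(T)) = Σ_{H} P(B|T,H)·P(H).

P(B|do(T)): backdoor, adjust for {H}.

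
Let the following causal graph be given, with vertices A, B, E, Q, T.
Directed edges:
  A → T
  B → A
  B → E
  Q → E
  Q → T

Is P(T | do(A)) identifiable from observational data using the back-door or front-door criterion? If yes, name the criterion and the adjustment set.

P(T|do(A)): backdoor, adjust for ∅.

desc(A)\{A}={T}; candidates ⊆ {B,E,Q}.
∅: A⊥T given ∅ in G with A→· removed — back-door holds.
P(T|do(A)) = P(T|A) — no adjustment needed.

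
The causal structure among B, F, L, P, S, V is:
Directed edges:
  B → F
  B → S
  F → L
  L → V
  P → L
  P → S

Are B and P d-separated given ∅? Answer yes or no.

Bayes-Ball from B | ∅ reaches {F,L,S,V}.
P ∉ reach(B|∅) ⇒ B ⊥ P | ∅.

Yes — B ⊥ P | ∅.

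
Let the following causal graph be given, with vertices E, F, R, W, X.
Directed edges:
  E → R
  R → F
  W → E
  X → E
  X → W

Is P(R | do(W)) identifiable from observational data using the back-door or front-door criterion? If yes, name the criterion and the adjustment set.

desc(W)\{W}={E,F,R}; candidates ⊆ {X}.
size 0: {}; under {} W still reaches {E,F,R,X} ∋ R.
{X}: W⊥R given {X} in G with W→· removed — back-door holds.
P(R|do(W)) = Σ_{X} P(R|W,X)·P(X).

P(R|do(W)): backdoor, adjust for {X}.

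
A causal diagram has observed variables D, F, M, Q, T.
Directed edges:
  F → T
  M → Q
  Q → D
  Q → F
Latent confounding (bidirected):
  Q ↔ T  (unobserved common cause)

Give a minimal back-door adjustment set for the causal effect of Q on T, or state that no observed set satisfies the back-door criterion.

desc(Q)\{Q}={D,F,T}; candidates ⊆ {M}.
Q↔T: latent back-door arc(s) into Q.
size 0: {}; under {} Q still reaches {M,T} ∋ T.
size 1: {M}; under {M} Q still reaches {T} ∋ T.
Q↔T cannot be blocked by any observed set — no back-door set.

Q→T: no observed back-door set.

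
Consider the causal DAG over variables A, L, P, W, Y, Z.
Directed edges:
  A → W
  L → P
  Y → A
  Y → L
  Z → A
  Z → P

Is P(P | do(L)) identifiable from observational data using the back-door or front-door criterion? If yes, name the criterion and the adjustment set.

desc(L)\{L}={P}; candidates ⊆ {A,W,Y,Z}.
∅: L⊥P given ∅ in G with L→· removed — back-door holds.
P(P|do(L)) = P(P|L) — no adjustment needed.

P(P|do(L)): backdoor, adjust for ∅.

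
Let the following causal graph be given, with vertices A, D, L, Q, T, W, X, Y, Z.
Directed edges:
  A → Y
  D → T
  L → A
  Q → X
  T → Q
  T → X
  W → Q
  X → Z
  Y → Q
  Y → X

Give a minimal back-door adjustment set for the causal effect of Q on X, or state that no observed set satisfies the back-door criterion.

desc(Q)\{Q}={X,Z}; candidates ⊆ {A,D,L,T,W,Y}.
size 0: {}; under {} Q still reaches {A,D,L,T,W,X,Y,Z} ∋ X.
size 1: {A}, {D}, {L} …(+3); under {A} Q still reaches {D,T,W,X,Y,Z} ∋ X.
{T,Y}: Q⊥X given {T,Y} in G with Q→· removed — back-door holds.

Q→X: minimal back-door set {T, Y}.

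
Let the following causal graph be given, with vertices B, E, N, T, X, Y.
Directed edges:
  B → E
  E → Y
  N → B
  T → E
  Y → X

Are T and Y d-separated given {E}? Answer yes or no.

Yes — T ⊥ Y | {E}.

Bayes-Ball from T | {E} reaches {B,N}.
Y ∉ reach(T|{E}) ⇒ T ⊥ Y | {E}.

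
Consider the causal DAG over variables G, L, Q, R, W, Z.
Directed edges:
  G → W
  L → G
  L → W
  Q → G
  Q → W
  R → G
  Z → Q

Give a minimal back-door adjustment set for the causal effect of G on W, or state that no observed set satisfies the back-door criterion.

G→W: minimal back-door set {L, Q}.

desc(G)\{G}={W}; candidates ⊆ {L,Q,R,Z}.
size 0: {}; under {} G still reaches {L,Q,R,W,Z} ∋ W.
size 1: {L}, {Q}, {R} …(+1); under {L} G still reaches {Q,R,W,Z} ∋ W.
{L,Q}: G⊥W given {L,Q} in G with G→· removed — back-door holds.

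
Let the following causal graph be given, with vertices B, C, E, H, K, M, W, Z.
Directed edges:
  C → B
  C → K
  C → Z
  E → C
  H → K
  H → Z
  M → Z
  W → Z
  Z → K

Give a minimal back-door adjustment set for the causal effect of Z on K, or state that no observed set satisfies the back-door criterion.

Z→K: minimal back-door set {C, H}.

desc(Z)\{Z}={K}; candidates ⊆ {B,C,E,H,M,W}.
size 0: {}; under {} Z still reaches {B,C,E,H,K,M,W} ∋ K.
size 1: {B}, {C}, {E} …(+3); under {B} Z still reaches {C,E,H,K,M,W} ∋ K.
{C,H}: Z⊥K given {C,H} in G with Z→· removed — back-door holds.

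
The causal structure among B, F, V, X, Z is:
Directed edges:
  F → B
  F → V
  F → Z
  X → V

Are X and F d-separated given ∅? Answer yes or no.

Bayes-Ball from X | ∅ reaches {V}.
F ∉ reach(X|∅) ⇒ X ⊥ F | ∅.

Yes — X ⊥ F | ∅.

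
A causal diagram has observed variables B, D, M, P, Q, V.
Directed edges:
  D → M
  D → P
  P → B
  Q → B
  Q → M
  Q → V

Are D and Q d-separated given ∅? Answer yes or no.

Yes — D ⊥ Q | ∅.

Bayes-Ball from D | ∅ reaches {B,M,P}.
Q ∉ reach(D|∅) ⇒ D ⊥ Q | ∅.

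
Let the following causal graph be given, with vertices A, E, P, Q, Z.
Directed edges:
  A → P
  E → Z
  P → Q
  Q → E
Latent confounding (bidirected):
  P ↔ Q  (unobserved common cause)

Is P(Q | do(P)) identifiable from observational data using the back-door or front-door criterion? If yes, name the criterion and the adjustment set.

desc(P)\{P}={E,Q,Z}; candidates ⊆ {A}.
P↔Q: latent back-door arc(s) into P.
size 0: {}; under {} P still reaches {A,E,Q,Z} ∋ Q.
size 1: {A}; under {A} P still reaches {E,Q,Z} ∋ Q.
P↔Q cannot be blocked by any observed set — no back-door set.
No mediator lies on a directed P→…→Q path.
Neither criterion identifies P(Q|do(P)) in this graph.

P(Q|do(P)): not identifiable (no BD/FD set).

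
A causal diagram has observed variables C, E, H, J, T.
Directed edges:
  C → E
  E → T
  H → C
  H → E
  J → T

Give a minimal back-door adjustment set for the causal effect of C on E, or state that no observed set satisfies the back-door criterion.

C→E: minimal back-door set {H}.

desc(C)\{C}={E,T}; candidates ⊆ {H,J}.
size 0: {}; under {} C still reaches {E,H,T} ∋ E.
{H}: C⊥E given {H} in G with C→· removed — back-door holds.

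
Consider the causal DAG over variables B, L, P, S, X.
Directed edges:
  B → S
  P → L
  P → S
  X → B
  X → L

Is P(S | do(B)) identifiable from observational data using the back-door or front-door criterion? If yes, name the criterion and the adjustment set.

desc(B)\{B}={S}; candidates ⊆ {L,P,X}.
∅: B⊥S given ∅ in G with B→· removed — back-door holds.
P(S|do(B)) = P(S|B) — no adjustment needed.

P(S|do(B)): backdoor, adjust for ∅.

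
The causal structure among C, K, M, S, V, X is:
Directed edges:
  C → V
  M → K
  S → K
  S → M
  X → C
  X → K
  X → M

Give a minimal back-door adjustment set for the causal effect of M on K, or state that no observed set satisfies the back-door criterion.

desc(M)\{M}={K}; candidates ⊆ {C,S,V,X}.
size 0: {}; under {} M still reaches {C,K,S,V,X} ∋ K.
size 1: {C}, {S}, {V} …(+1); under {C} M still reaches {K,S,X} ∋ K.
{S,X}: M⊥K given {S,X} in G with M→· removed — back-door holds.

M→K: minimal back-door set {S, X}.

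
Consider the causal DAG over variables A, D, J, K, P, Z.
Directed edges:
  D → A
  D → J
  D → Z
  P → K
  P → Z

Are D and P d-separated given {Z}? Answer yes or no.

Bayes-Ball from D | {Z} reaches {A,J,K,P}.
P ∈ reach(D|{Z}) ⇒ D ⊥̸ P | {Z}.

No — D and P are d-connected given {Z}.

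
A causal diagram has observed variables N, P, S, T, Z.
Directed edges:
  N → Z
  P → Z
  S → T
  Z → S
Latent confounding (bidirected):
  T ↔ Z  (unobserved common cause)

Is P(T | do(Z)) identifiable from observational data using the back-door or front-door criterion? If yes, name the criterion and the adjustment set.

P(T|do(Z)): frontdoor, adjust for {S}.

desc(Z)\{Z}={S,T}; candidates ⊆ {N,P}.
Z↔T: latent back-door arc(s) into Z.
size 0: {}; under {} Z still reaches {N,P,T} ∋ T.
size 1: {N}, {P}; under {N} Z still reaches {P,T} ∋ T.
size 2: {N,P}; under {N,P} Z still reaches {T} ∋ T.
Z↔T cannot be blocked by any observed set — no back-door set.
{S}: (i) intercepts every directed Z→T path; (ii) no back-door Z→{S}; (iii) {Z} blocks every back-door {S}→T. Front-door holds.
P(T|do(Z)) = Σ_{S} P(S|Z) Σ_{Z'} P(T|S,Z')P(Z').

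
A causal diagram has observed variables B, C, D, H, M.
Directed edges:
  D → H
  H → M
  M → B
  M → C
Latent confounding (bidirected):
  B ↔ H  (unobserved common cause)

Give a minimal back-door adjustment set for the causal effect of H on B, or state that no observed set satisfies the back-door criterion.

H→B: no observed back-door set.

desc(H)\{H}={B,C,M}; candidates ⊆ {D}.
H↔B: latent back-door arc(s) into H.
size 0: {}; under {} H still reaches {B,D} ∋ B.
size 1: {D}; under {D} H still reaches {B} ∋ B.
H↔B cannot be blocked by any observed set — no back-door set.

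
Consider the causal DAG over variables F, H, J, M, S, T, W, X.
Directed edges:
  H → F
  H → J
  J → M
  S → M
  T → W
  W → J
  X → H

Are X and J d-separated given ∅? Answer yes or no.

No — X and J are d-connected given ∅.

Bayes-Ball from X | ∅ reaches {F,H,J,M}.
J ∈ reach(X|∅) ⇒ X ⊥̸ J | ∅.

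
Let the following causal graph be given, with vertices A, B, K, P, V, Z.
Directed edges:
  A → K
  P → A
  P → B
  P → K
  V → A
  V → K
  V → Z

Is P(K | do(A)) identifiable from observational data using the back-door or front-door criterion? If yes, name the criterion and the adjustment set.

P(K|do(A)): backdoor, adjust for {P, V}.

desc(A)\{A}={K}; candidates ⊆ {B,P,V,Z}.
size 0: {}; under {} A still reaches {B,K,P,V,Z} ∋ K.
size 1: {B}, {P}, {V} …(+1); under {B} A still reaches {K,P,V,Z} ∋ K.
{P,V}: A⊥K given {P,V} in G with A→· removed — back-door holds.
P(K|do(A)) = Σ_{P,V} P(K|A,P,V)·P(P,V).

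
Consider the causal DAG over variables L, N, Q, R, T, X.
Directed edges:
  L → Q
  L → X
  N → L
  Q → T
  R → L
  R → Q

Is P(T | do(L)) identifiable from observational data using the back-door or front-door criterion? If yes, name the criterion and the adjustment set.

P(T|do(L)): backdoor, adjust for {R}.

desc(L)\{L}={Q,T,X}; candidates ⊆ {N,R}.
size 0: {}; under {} L still reaches {N,Q,R,T} ∋ T.
{R}: L⊥T given {R} in G with L→· removed — back-door holds.
P(T|do(L)) = Σ_{R} P(T|L,R)·P(R).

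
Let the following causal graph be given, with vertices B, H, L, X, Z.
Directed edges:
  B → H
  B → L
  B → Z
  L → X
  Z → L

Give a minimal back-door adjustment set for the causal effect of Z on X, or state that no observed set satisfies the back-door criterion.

desc(Z)\{Z}={L,X}; candidates ⊆ {B,H}.
size 0: {}; under {} Z still reaches {B,H,L,X} ∋ X.
{B}: Z⊥X given {B} in G with Z→· removed — back-door holds.

Z→X: minimal back-door set {B}.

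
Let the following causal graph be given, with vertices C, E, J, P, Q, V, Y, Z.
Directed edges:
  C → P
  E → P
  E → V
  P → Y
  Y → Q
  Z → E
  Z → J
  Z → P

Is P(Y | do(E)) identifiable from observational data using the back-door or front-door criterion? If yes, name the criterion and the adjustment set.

P(Y|do(E)): backdoor, adjust for {Z}.

desc(E)\{E}={P,Q,V,Y}; candidates ⊆ {C,J,Z}.
size 0: {}; under {} E still reaches {J,P,Q,Y,Z} ∋ Y.
{Z}: E⊥Y given {Z} in G with E→· removed — back-door holds.
P(Y|do(E)) = Σ_{Z} P(Y|E,Z)·P(Z).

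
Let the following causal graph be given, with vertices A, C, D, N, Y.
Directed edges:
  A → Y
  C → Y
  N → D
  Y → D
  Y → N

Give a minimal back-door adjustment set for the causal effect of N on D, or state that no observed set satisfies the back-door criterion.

N→D: minimal back-door set {Y}.

desc(N)\{N}={D}; candidates ⊆ {A,C,Y}.
size 0: {}; under {} N still reaches {A,C,D,Y} ∋ D.
{Y}: N⊥D given {Y} in G with N→· removed — back-door holds.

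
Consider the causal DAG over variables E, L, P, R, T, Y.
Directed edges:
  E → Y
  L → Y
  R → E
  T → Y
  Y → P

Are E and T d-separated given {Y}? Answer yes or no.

No — E and T are d-connected given {Y}.

Bayes-Ball from E | {Y} reaches {L,R,T}.
T ∈ reach(E|{Y}) ⇒ E ⊥̸ T | {Y}.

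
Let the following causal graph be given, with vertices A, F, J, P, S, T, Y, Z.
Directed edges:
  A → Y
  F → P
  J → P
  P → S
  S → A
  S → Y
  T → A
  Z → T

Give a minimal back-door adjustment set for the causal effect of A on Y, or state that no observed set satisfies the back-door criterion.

A→Y: minimal back-door set {S}.

desc(A)\{A}={Y}; candidates ⊆ {F,J,P,S,T,Z}.
size 0: {}; under {} A still reaches {F,J,P,S,T,Y,Z} ∋ Y.
{S}: A⊥Y given {S} in G with A→· removed — back-door holds.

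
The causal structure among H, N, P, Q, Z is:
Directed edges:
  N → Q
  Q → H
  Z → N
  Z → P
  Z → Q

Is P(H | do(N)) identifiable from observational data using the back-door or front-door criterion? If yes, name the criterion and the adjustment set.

P(H|do(N)): backdoor, adjust for {Z}.

desc(N)\{N}={H,Q}; candidates ⊆ {P,Z}.
size 0: {}; under {} N still reaches {H,P,Q,Z} ∋ H.
{Z}: N⊥H given {Z} in G with N→· removed — back-door holds.
P(H|do(N)) = Σ_{Z} P(H|N,Z)·P(Z).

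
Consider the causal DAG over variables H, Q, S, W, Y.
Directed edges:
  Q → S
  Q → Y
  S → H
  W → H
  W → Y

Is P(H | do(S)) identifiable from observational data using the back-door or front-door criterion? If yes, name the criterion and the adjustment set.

desc(S)\{S}={H}; candidates ⊆ {Q,W,Y}.
∅: S⊥H given ∅ in G with S→· removed — back-door holds.
P(H|do(S)) = P(H|S) — no adjustment needed.

P(H|do(S)): backdoor, adjust for ∅.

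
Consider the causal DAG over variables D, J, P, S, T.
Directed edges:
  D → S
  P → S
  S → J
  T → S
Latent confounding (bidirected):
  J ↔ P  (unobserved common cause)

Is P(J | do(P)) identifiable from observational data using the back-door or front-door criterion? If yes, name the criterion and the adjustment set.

P(J|do(P)): frontdoor, adjust for {S}.

desc(P)\{P}={J,S}; candidates ⊆ {D,T}.
P↔J: latent back-door arc(s) into P.
size 0: {}; under {} P still reaches {J} ∋ J.
size 1: {D}, {T}; under {D} P still reaches {J} ∋ J.
size 2: {D,T}; under {D,T} P still reaches {J} ∋ J.
P↔J cannot be blocked by any observed set — no back-door set.
{S}: (i) intercepts every directed P→J path; (ii) no back-door P→{S}; (iii) {P} blocks every back-door {S}→J. Front-door holds.
P(J|do(P)) = Σ_{S} P(S|P) Σ_{P'} P(J|S,P')P(P').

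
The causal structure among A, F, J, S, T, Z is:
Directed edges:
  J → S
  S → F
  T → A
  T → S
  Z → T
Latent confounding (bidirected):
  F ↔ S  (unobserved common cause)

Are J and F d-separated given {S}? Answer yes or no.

Bayes-Ball from J | {S} reaches {A,F,T,Z}.
F ∈ reach(J|{S}) ⇒ J ⊥̸ F | {S}.

No — J and F are d-connected given {S}.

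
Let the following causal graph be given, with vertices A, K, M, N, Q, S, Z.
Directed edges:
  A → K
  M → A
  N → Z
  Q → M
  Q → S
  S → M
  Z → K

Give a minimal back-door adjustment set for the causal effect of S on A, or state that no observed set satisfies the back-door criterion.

S→A: minimal back-door set {Q}.

desc(S)\{S}={A,K,M}; candidates ⊆ {N,Q,Z}.
size 0: {}; under {} S still reaches {A,K,M,Q} ∋ A.
{Q}: S⊥A given {Q} in G with S→· removed — back-door holds.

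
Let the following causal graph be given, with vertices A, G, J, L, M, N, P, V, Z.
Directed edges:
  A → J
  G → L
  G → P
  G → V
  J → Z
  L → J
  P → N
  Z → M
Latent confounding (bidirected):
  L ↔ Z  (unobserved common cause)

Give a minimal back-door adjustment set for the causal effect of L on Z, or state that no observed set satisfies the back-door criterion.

L→Z: no observed back-door set.

desc(L)\{L}={J,M,Z}; candidates ⊆ {A,G,N,P,V}.
L↔Z: latent back-door arc(s) into L.
size 0: {}; under {} L still reaches {G,M,N,P,V,Z} ∋ Z.
size 1: {A}, {G}, {N} …(+2); under {A} L still reaches {G,M,N,P,V,Z} ∋ Z.
size 2: {A,G}, {A,N}, {A,P} …(+7); under {A,G} L still reaches {M,Z} ∋ Z.
L↔Z cannot be blocked by any observed set — no back-door set.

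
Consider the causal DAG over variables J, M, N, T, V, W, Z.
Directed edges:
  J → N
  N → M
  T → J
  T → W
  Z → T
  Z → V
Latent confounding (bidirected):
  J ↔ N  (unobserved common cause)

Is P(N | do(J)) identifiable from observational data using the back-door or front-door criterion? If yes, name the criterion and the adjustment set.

desc(J)\{J}={M,N}; candidates ⊆ {T,V,W,Z}.
J↔N: latent back-door arc(s) into J.
size 0: {}; under {} J still reaches {M,N,T,V,W,Z} ∋ N.
size 1: {T}, {V}, {W} …(+1); under {T} J still reaches {M,N} ∋ N.
size 2: {T,V}, {T,W}, {T,Z} …(+3); under {T,V} J still reaches {M,N} ∋ N.
J↔N cannot be blocked by any observed set — no back-door set.
No mediator lies on a directed J→…→N path.
Neither criterion identifies P(N|do(J)) in this graph.

P(N|do(J)): not identifiable (no BD/FD set).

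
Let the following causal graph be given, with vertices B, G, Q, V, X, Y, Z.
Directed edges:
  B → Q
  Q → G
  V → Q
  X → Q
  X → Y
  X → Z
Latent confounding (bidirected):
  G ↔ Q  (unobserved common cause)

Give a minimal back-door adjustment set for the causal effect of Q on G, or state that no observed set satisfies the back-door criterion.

Q→G: no observed back-door set.

desc(Q)\{Q}={G}; candidates ⊆ {B,V,X,Y,Z}.
Q↔G: latent back-door arc(s) into Q.
size 0: {}; under {} Q still reaches {B,G,V,X,Y,Z} ∋ G.
size 1: {B}, {V}, {X} …(+2); under {B} Q still reaches {G,V,X,Y,Z} ∋ G.
size 2: {B,V}, {B,X}, {B,Y} …(+7); under {B,V} Q still reaches {G,X,Y,Z} ∋ G.
Q↔G cannot be blocked by any observed set — no back-door set.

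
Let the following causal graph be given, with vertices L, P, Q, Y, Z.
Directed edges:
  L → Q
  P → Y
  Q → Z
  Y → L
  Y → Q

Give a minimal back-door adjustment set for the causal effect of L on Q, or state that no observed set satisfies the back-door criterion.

L→Q: minimal back-door set {Y}.

desc(L)\{L}={Q,Z}; candidates ⊆ {P,Y}.
size 0: {}; under {} L still reaches {P,Q,Y,Z} ∋ Q.
{Y}: L⊥Q given {Y} in G with L→· removed — back-door holds.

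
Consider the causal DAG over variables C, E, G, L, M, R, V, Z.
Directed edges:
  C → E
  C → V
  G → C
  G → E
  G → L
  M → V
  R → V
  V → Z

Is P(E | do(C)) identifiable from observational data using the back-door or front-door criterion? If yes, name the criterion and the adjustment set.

P(E|do(C)): backdoor, adjust for {G}.

desc(C)\{C}={E,V,Z}; candidates ⊆ {G,L,M,R}.
size 0: {}; under {} C still reaches {E,G,L} ∋ E.
{G}: C⊥E given {G} in G with C→· removed — back-door holds.
P(E|do(C)) = Σ_{G} P(E|C,G)·P(G).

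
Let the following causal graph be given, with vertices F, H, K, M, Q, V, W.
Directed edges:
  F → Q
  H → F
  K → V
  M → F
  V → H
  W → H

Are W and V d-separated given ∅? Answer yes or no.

Bayes-Ball from W | ∅ reaches {F,H,Q}.
V ∉ reach(W|∅) ⇒ W ⊥ V | ∅.

Yes — W ⊥ V | ∅.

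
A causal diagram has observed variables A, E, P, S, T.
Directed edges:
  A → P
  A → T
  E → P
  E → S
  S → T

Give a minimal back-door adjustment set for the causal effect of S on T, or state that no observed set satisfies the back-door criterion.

S→T: minimal back-door set ∅.

desc(S)\{S}={T}; candidates ⊆ {A,E,P}.
∅: S⊥T given ∅ in G with S→· removed — back-door holds.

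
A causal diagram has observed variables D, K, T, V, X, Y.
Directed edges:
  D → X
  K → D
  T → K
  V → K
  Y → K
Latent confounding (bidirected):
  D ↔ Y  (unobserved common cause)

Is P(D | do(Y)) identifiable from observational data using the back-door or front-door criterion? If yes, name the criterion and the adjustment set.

desc(Y)\{Y}={D,K,X}; candidates ⊆ {T,V}.
Y↔D: latent back-door arc(s) into Y.
size 0: {}; under {} Y still reaches {D,X} ∋ D.
size 1: {T}, {V}; under {T} Y still reaches {D,X} ∋ D.
size 2: {T,V}; under {T,V} Y still reaches {D,X} ∋ D.
Y↔D cannot be blocked by any observed set — no back-door set.
{K}: (i) intercepts every directed Y→D path; (ii) no back-door Y→{K}; (iii) {Y} blocks every back-door {K}→D. Front-door holds.
P(D|do(Y)) = Σ_{K} P(K|Y) Σ_{Y'} P(D|K,Y')P(Y').

P(D|do(Y)): frontdoor, adjust for {K}.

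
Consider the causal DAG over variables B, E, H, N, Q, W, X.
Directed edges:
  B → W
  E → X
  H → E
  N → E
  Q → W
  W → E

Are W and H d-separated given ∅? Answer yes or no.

Bayes-Ball from W | ∅ reaches {B,E,Q,X}.
H ∉ reach(W|∅) ⇒ W ⊥ H | ∅.

Yes — W ⊥ H | ∅.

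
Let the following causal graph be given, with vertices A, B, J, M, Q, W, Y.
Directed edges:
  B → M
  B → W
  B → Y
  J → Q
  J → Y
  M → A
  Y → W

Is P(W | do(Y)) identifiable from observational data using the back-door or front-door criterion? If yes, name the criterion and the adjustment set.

P(W|do(Y)): backdoor, adjust for {B}.

desc(Y)\{Y}={W}; candidates ⊆ {A,B,J,M,Q}.
size 0: {}; under {} Y still reaches {A,B,J,M,Q,W} ∋ W.
{B}: Y⊥W given {B} in G with Y→· removed — back-door holds.
P(W|do(Y)) = Σ_{B} P(W|Y,B)·P(B).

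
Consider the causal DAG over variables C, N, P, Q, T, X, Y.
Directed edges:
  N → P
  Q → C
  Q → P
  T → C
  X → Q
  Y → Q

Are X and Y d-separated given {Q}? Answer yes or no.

No — X and Y are d-connected given {Q}.

Bayes-Ball from X | {Q} reaches {Y}.
Y ∈ reach(X|{Q}) ⇒ X ⊥̸ Y | {Q}.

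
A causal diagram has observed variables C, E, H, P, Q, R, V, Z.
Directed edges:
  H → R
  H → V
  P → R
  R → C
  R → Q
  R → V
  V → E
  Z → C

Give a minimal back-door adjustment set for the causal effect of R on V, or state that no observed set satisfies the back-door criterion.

R→V: minimal back-door set {H}.

desc(R)\{R}={C,E,Q,V}; candidates ⊆ {H,P,Z}.
size 0: {}; under {} R still reaches {E,H,P,V} ∋ V.
{H}: R⊥V given {H} in G with R→· removed — back-door holds.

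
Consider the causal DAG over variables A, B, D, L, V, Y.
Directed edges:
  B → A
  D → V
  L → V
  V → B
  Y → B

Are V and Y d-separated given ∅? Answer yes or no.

Bayes-Ball from V | ∅ reaches {A,B,D,L}.
Y ∉ reach(V|∅) ⇒ V ⊥ Y | ∅.

Yes — V ⊥ Y | ∅.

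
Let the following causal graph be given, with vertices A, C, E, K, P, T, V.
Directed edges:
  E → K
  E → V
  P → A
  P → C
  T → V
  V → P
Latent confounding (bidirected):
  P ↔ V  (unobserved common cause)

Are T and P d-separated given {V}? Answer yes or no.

No — T and P are d-connected given {V}.

Bayes-Ball from T | {V} reaches {A,C,E,K,P}.
P ∈ reach(T|{V}) ⇒ T ⊥̸ P | {V}.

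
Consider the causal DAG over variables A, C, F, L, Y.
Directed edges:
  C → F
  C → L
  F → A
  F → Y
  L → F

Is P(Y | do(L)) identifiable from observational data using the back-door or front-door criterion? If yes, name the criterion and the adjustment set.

desc(L)\{L}={A,F,Y}; candidates ⊆ {C}.
size 0: {}; under {} L still reaches {A,C,F,Y} ∋ Y.
{C}: L⊥Y given {C} in G with L→· removed — back-door holds.
P(Y|do(L)) = Σ_{C} P(Y|L,C)·P(C).

P(Y|do(L)): backdoor, adjust for {C}.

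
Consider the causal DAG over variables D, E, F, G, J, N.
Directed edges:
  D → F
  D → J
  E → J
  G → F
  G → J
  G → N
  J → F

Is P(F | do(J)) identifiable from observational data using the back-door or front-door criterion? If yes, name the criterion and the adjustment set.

desc(J)\{J}={F}; candidates ⊆ {D,E,G,N}.
size 0: {}; under {} J still reaches {D,E,F,G,N} ∋ F.
size 1: {D}, {E}, {G} …(+1); under {D} J still reaches {E,F,G,N} ∋ F.
{D,G}: J⊥F given {D,G} in G with J→· removed — back-door holds.
P(F|do(J)) = Σ_{D,G} P(F|J,D,G)·P(D,G).

P(F|do(J)): backdoor, adjust for {D, G}.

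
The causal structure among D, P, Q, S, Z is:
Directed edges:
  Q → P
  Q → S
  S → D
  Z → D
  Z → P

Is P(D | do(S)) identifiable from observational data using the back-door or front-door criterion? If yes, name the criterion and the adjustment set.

desc(S)\{S}={D}; candidates ⊆ {P,Q,Z}.
∅: S⊥D given ∅ in G with S→· removed — back-door holds.
P(D|do(S)) = P(D|S) — no adjustment needed.

P(D|do(S)): backdoor, adjust for ∅.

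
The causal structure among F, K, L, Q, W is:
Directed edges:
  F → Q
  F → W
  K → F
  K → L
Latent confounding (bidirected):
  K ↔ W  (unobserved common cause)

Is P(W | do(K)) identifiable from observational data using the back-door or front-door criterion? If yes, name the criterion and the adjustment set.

desc(K)\{K}={F,L,Q,W}; candidates ⊆ {—}.
K↔W: latent back-door arc(s) into K.
size 0: {}; under {} K still reaches {W} ∋ W.
K↔W cannot be blocked by any observed set — no back-door set.
{F}: (i) intercepts every directed K→W path; (ii) no back-door K→{F}; (iii) {K} blocks every back-door {F}→W. Front-door holds.
P(W|do(K)) = Σ_{F} P(F|K) Σ_{K'} P(W|F,K')P(K').

P(W|do(K)): frontdoor, adjust for {F}.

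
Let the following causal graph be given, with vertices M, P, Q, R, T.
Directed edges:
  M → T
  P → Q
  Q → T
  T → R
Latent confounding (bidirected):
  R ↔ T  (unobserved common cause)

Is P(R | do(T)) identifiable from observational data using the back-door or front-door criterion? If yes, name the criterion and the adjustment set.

P(R|do(T)): not identifiable (no BD/FD set).

desc(T)\{T}={R}; candidates ⊆ {M,P,Q}.
T↔R: latent back-door arc(s) into T.
size 0: {}; under {} T still reaches {M,P,Q,R} ∋ R.
size 1: {M}, {P}, {Q}; under {M} T still reaches {P,Q,R} ∋ R.
size 2: {M,P}, {M,Q}, {P,Q}; under {M,P} T still reaches {Q,R} ∋ R.
T↔R cannot be blocked by any observed set — no back-door set.
No mediator lies on a directed T→…→R path.
Neither criterion identifies P(R|do(T)) in this graph.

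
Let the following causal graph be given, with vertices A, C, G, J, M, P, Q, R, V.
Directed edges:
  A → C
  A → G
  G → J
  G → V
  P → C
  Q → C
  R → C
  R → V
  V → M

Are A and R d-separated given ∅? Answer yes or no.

Bayes-Ball from A | ∅ reaches {C,G,J,M,V}.
R ∉ reach(A|∅) ⇒ A ⊥ R | ∅.

Yes — A ⊥ R | ∅.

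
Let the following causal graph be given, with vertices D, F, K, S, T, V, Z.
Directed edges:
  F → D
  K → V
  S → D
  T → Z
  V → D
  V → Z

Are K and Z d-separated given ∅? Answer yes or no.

Bayes-Ball from K | ∅ reaches {D,V,Z}.
Z ∈ reach(K|∅) ⇒ K ⊥̸ Z | ∅.

No — K and Z are d-connected given ∅.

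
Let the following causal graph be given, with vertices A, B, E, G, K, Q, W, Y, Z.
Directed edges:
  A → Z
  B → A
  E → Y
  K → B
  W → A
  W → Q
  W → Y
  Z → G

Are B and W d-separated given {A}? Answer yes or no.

Bayes-Ball from B | {A} reaches {K,Q,W,Y}.
W ∈ reach(B|{A}) ⇒ B ⊥̸ W | {A}.

No — B and W are d-connected given {A}.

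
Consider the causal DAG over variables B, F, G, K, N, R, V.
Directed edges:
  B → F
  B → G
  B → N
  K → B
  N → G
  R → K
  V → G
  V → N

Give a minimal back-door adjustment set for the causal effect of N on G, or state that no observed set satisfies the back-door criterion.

N→G: minimal back-door set {B, V}.

desc(N)\{N}={G}; candidates ⊆ {B,F,K,R,V}.
size 0: {}; under {} N still reaches {B,F,G,K,R,V} ∋ G.
size 1: {B}, {F}, {K} …(+2); under {B} N still reaches {G,V} ∋ G.
{B,V}: N⊥G given {B,V} in G with N→· removed — back-door holds.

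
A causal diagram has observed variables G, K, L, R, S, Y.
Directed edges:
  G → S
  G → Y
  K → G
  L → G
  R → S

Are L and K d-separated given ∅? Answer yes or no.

Bayes-Ball from L | ∅ reaches {G,S,Y}.
K ∉ reach(L|∅) ⇒ L ⊥ K | ∅.

Yes — L ⊥ K | ∅.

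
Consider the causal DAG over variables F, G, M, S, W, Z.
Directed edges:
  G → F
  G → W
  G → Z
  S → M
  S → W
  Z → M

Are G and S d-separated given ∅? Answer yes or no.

Bayes-Ball from G | ∅ reaches {F,M,W,Z}.
S ∉ reach(G|∅) ⇒ G ⊥ S | ∅.

Yes — G ⊥ S | ∅.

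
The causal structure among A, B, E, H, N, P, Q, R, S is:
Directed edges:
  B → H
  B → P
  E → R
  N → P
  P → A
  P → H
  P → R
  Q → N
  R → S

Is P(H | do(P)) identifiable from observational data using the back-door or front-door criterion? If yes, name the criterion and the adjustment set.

desc(P)\{P}={A,H,R,S}; candidates ⊆ {B,E,N,Q}.
size 0: {}; under {} P still reaches {B,H,N,Q} ∋ H.
{B}: P⊥H given {B} in G with P→· removed — back-door holds.
P(H|do(P)) = Σ_{B} P(H|P,B)·P(B).

P(H|do(P)): backdoor, adjust for {B}.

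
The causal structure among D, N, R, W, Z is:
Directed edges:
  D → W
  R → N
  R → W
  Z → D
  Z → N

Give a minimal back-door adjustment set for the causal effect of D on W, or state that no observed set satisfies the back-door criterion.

D→W: minimal back-door set ∅.

desc(D)\{D}={W}; candidates ⊆ {N,R,Z}.
∅: D⊥W given ∅ in G with D→· removed — back-door holds.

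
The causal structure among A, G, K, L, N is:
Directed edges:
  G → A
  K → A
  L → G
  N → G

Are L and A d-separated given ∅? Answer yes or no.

Bayes-Ball from L | ∅ reaches {A,G}.
A ∈ reach(L|∅) ⇒ L ⊥̸ A | ∅.

No — L and A are d-connected given ∅.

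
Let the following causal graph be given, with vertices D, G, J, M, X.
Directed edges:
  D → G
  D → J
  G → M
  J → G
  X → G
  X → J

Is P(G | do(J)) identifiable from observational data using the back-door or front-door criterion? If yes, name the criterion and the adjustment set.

P(G|do(J)): backdoor, adjust for {D, X}.

desc(J)\{J}={G,M}; candidates ⊆ {D,X}.
size 0: {}; under {} J still reaches {D,G,M,X} ∋ G.
size 1: {D}, {X}; under {D} J still reaches {G,M,X} ∋ G.
{D,X}: J⊥G given {D,X} in G with J→· removed — back-door holds.
P(G|do(J)) = Σ_{D,X} P(G|J,D,X)·P(D,X).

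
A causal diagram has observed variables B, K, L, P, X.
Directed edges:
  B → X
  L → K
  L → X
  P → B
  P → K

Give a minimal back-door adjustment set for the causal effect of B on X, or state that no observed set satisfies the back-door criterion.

B→X: minimal back-door set ∅.

desc(B)\{B}={X}; candidates ⊆ {K,L,P}.
∅: B⊥X given ∅ in G with B→· removed — back-door holds.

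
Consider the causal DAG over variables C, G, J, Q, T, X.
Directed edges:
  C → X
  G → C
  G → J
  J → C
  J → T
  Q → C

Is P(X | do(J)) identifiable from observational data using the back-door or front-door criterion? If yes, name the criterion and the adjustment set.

P(X|do(J)): backdoor, adjust for {G}.

desc(J)\{J}={C,T,X}; candidates ⊆ {G,Q}.
size 0: {}; under {} J still reaches {C,G,X} ∋ X.
{G}: J⊥X given {G} in G with J→· removed — back-door holds.
P(X|do(J)) = Σ_{G} P(X|J,G)·P(G).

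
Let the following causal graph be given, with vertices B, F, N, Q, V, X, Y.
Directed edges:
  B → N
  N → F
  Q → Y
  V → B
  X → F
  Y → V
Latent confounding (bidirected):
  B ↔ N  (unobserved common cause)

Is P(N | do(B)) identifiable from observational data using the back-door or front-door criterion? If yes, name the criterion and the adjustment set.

P(N|do(B)): not identifiable (no BD/FD set).

desc(B)\{B}={F,N}; candidates ⊆ {Q,V,X,Y}.
B↔N: latent back-door arc(s) into B.
size 0: {}; under {} B still reaches {F,N,Q,V,Y} ∋ N.
size 1: {Q}, {V}, {X} …(+1); under {Q} B still reaches {F,N,V,Y} ∋ N.
size 2: {Q,V}, {Q,X}, {Q,Y} …(+3); under {Q,V} B still reaches {F,N} ∋ N.
B↔N cannot be blocked by any observed set — no back-door set.
No mediator lies on a directed B→…→N path.
Neither criterion identifies P(N|do(B)) in this graph.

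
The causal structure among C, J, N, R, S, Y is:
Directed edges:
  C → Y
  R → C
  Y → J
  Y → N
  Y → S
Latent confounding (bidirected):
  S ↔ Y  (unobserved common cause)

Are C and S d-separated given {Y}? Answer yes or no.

No — C and S are d-connected given {Y}.

Bayes-Ball from C | {Y} reaches {R,S}.
S ∈ reach(C|{Y}) ⇒ C ⊥̸ S | {Y}.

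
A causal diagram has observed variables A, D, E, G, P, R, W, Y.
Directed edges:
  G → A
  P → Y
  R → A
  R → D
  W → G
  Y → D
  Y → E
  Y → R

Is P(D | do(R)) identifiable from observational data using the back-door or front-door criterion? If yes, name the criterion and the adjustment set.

desc(R)\{R}={A,D}; candidates ⊆ {E,G,P,W,Y}.
size 0: {}; under {} R still reaches {D,E,P,Y} ∋ D.
{Y}: R⊥D given {Y} in G with R→· removed — back-door holds.
P(D|do(R)) = Σ_{Y} P(D|R,Y)·P(Y).

P(D|do(R)): backdoor, adjust for {Y}.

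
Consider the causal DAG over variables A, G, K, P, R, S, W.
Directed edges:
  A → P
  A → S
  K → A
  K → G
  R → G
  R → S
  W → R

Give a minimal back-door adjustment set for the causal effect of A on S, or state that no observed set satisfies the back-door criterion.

desc(A)\{A}={P,S}; candidates ⊆ {G,K,R,W}.
∅: A⊥S given ∅ in G with A→· removed — back-door holds.

A→S: minimal back-door set ∅.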